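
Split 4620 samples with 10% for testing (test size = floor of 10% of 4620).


Test = ⌊4620·10/100⌋ = 462
Train = 4620 - 462 = 4158

Train: 4158, Test: 462


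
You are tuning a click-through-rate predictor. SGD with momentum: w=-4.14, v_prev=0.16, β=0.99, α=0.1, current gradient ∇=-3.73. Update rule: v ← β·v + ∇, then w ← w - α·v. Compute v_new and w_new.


v_new = 0.99·0.16 - 3.73 = 0.1584 - 3.73 = -3.5716
w_new = -4.14 - 0.1·-3.5716 = -4.14 + 0.35716 = -3.78284

v_new=-3.5716, w_new=-3.78284


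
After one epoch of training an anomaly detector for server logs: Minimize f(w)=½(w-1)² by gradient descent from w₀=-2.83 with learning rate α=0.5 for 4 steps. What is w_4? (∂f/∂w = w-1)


step 1: grad = -2.83-1 = -3.83; w = -2.83 - 0.5·(-3.83) = -0.915
step 2: grad = -0.915-1 = -1.915; w = -0.915 - 0.5·(-1.915) = 0.0425
step 3: grad = 0.0425-1 = -0.9575; w = 0.0425 - 0.5·(-0.9575) = 0.52125
step 4: grad = 0.52125-1 = -0.47875; w = 0.52125 - 0.5·(-0.47875) = 0.760625

0.760625


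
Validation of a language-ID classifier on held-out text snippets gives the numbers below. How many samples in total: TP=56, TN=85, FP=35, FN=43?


Total = TP + TN + FP + FN
= 56 + 85 + 35 + 43
= 219
(Predicted positive: 91, predicted negative: 128)

219


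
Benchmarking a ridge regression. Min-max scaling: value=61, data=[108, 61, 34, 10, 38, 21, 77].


min=10, max=108
(61-10)/(108-10) = 51/98 = 0.5204

0.5204


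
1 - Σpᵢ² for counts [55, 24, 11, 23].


Probabilities: [55/113, 24/113, 11/113, 23/113] ≈ [0.4867, 0.2124, 0.0973, 0.2035]
Σpᵢ² = (3025 + 576 + 121 + 529)/113² = 4251/12769
Gini = 1 - Σpᵢ² = 1 - 4251/12769 = 0.6671

0.6671


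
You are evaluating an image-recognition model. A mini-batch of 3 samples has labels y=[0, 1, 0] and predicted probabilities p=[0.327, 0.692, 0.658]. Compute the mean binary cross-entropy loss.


L[0] = -ln(1-0.327) = -ln(0.673) = 0.396
L[1] = -ln(0.692) = 0.3682
L[2] = -ln(1-0.658) = -ln(0.342) = 1.0729
mean = (0.396 + 0.3682 + 1.0729)/3 = 0.6124

0.6124


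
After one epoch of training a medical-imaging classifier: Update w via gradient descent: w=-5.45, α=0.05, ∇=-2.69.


w_new = w - α·∇
= -5.45 - 0.05·-2.69
= -5.45 + 0.1345
= -5.3155

-5.3155


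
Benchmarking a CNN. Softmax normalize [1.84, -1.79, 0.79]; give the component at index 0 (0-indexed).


Exponentials: e^1.84=6.2965, e^-1.79=0.167, e^0.79=2.2034
Sum = 8.6669
Softmax = [0.7265, 0.0193, 0.2542]
p[0] = 6.2965/8.6669 = 0.7265

0.7265


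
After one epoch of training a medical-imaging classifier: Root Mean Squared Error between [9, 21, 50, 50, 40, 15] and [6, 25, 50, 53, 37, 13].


MSE = 47/6 = 7.8333
RMSE = √(47/6) = 2.7988

2.7988


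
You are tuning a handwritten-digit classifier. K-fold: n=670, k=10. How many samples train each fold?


Fold size = 670/10 = 67
Training per fold = 670 - 67 = 603

603


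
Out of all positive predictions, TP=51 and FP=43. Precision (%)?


Precision = TP/(TP+FP)
= 51/(51+43)
= 51/94 = 54.26%

54.26%


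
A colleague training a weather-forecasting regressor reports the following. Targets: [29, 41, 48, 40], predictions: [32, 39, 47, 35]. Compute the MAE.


Absolute errors: |29-32|=3, |41-39|=2, |48-47|=1, |40-35|=5
Sum = 11
MAE = 11/4 = 11/4

11/4


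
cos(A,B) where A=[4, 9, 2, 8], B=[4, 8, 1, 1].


A·B = 4·4 + 9·8 + 2·1 + 8·1 = 98
‖A‖ = √165 = 12.8452, ‖B‖ = √82 = 9.0554
cos = 98/(√165·√82) = 98/√13530 = 0.8425

0.8425


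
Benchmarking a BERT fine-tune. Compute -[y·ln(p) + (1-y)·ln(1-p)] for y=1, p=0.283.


BCE = -[y·ln(p) + (1-y)·ln(1-p)]
= -1·ln(0.283) - 0
= -ln(0.283) = 1.2623

1.2623


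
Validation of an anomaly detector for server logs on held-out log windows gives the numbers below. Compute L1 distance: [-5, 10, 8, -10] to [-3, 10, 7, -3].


d = |-5+ 3| + |10-10| + |8-7| + |-10+ 3|
  = 2 + 0 + 1 + 7
  = 10

10


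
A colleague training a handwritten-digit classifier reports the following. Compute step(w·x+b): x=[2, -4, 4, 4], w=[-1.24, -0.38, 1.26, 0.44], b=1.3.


z = (2)·(-1.24) + (-4)·(-0.38) + (4)·(1.26) + (4)·(0.44) + 1.3
  = 7.14
step(z) = 1 (z≥0)

1


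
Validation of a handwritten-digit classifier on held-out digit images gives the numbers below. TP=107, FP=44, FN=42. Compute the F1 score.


Precision = 107/151 = 0.7086
Recall = 107/149 = 0.7181
F1 = 2·P·R/(P+R) = 2·TP/(2·TP+FP+FN) = 214/(214+44+42) = 214/300 = 0.7133

0.7133


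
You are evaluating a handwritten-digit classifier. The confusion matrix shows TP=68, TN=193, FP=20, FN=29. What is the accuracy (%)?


Accuracy = (TP+TN)/(TP+TN+FP+FN)
= (68+193)/(310)
= 261/310 = 84.19%

84.19%


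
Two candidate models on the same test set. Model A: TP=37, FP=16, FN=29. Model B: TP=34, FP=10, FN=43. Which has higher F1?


Model A: P=37/53=0.6981, R=37/66=0.5606, F1=2PR/(P+R)=2TP/(2TP+FP+FN)=74/119=0.6218
Model B: P=34/44=0.7727, R=34/77=0.4416, F1=2PR/(P+R)=2TP/(2TP+FP+FN)=68/121=0.562
0.6218 > 0.562 → Model A

Model A


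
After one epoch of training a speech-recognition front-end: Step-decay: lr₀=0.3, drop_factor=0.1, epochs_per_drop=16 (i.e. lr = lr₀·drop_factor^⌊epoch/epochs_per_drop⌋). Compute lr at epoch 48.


n_drops = ⌊48/16⌋ = 3
lr = 0.3·0.1^3 = 0.3·0.001 = 0.0003

0.0003


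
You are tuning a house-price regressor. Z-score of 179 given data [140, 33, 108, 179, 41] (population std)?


μ = 100.2, σ = 56.3468
z = (179 - 100.2)/56.3468 = 1.3985

1.3985


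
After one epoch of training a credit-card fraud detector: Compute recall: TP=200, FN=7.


Recall = TP/(TP+FN)
= 200/(200+7)
= 200/207 = 96.62%

96.62%


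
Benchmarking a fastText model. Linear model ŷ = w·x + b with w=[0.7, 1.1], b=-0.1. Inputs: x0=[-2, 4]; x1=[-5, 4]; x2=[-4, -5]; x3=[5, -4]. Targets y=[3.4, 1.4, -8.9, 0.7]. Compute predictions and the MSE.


ŷ0 = (0.7)·(-2) + (1.1)·(4) - 0.1 = 2.9
ŷ1 = (0.7)·(-5) + (1.1)·(4) - 0.1 = 0.8
ŷ2 = (0.7)·(-4) + (1.1)·(-5) - 0.1 = -8.4
ŷ3 = (0.7)·(5) + (1.1)·(-4) - 0.1 = -1.0
errors² = [0.25, 0.36, 0.25, 2.89]
MSE = 3.7500/4 = 0.9375

0.9375


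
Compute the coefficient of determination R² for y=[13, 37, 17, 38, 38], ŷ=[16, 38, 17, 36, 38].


ȳ = 28.6
SS_res = Σ(y-ŷ)² = 14
SS_tot = Σ(y-ȳ)² = 625.2
R² = 1 - SS_res/SS_tot = 1 - 0.0224 = 0.9776

0.9776


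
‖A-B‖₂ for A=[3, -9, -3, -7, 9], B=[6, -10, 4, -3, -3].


d = √((3-6)² + (-9+ 10)² + (-3-4)² + (-7+ 3)² + (9+ 3)²)
  = √(9 + 1 + 49 + 16 + 144)
  = √219 = 14.7986

14.7986


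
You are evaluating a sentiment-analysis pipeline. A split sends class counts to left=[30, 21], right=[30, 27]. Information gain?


Parent = [60, 48], H_parent = 0.9911
H_left = 0.9774 (n=51), H_right = 0.998 (n=57)
H_children = (51/108)·0.9774 + (57/108)·0.998 = 0.9883
IG = 0.9911 - 0.9883 = 0.0028

0.0028


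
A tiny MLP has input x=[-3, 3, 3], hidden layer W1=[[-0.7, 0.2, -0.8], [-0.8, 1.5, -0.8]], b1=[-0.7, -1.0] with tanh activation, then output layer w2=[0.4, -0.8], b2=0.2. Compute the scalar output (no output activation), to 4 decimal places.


z1[0] = (-0.7)·(-3) + (0.2)·(3) + (-0.8)·(3) - 0.7 = -0.4
z1[1] = (-0.8)·(-3) + (1.5)·(3) + (-0.8)·(3) - 1.0 = 3.5
h = tanh(z1) = [-0.3799, 0.9982]
output = (0.4)·(-0.3799) + (-0.8)·(0.9982) + 0.2 = -0.7505

-0.7505


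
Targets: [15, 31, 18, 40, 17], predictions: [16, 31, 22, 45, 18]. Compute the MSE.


Squared errors: (15-16)²=1, (31-31)²=0, (18-22)²=16, (40-45)²=25, (17-18)²=1
Sum = 43
MSE = 43/5 = 43/5

43/5


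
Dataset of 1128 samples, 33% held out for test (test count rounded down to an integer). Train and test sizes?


Test = ⌊1128·33/100⌋ = 372
Train = 1128 - 372 = 756

Train: 756, Test: 372


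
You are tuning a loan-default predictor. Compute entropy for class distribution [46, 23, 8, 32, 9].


Probabilities: [46/118, 23/118, 8/118, 32/118, 9/118] ≈ [0.3898, 0.1949, 0.0678, 0.2712, 0.0763]
H = -((46/118)·log₂(46/118) + (23/118)·log₂(23/118) + (8/118)·log₂(8/118) + (32/118)·log₂(32/118) + (9/118)·log₂(9/118))
  = 2.0466 bits

2.0466 bits


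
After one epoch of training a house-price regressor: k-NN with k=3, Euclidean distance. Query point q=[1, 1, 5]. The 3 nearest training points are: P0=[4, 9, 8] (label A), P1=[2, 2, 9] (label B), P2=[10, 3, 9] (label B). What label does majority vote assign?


d(q,P0) = 9.0554  (label A)
d(q,P1) = 4.2426  (label B)
d(q,P2) = 10.0499  (label B)
Votes: A=1, B=2
Majority → B

B


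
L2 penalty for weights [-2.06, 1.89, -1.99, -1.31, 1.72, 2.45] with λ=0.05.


‖w‖₂² = (-2.06)² + (1.89)² + (-1.99)² + (-1.31)² + (1.72)² + (2.45)²
     = 4.2436 + 3.5721 + 3.9601 + 1.7161 + 2.9584 + 6.0025
     = 22.4528
λ·‖w‖₂² = 0.05·22.4528 = 1.12264

1.12264


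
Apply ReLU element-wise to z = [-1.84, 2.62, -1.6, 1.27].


ReLU(-1.84) = max(0, -1.84) = 0.0
ReLU(2.62) = max(0, 2.62) = 2.62
ReLU(-1.6) = max(0, -1.6) = 0.0
ReLU(1.27) = max(0, 1.27) = 1.27
result = [0.0, 2.62, 0.0, 1.27]

[0.0, 2.62, 0.0, 1.27]


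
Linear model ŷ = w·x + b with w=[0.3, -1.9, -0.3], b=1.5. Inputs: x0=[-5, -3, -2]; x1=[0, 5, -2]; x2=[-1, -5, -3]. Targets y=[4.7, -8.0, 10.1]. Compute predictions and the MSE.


ŷ0 = (0.3)·(-5) + (-1.9)·(-3) + (-0.3)·(-2) + 1.5 = 6.3
ŷ1 = (0.3)·(0) + (-1.9)·(5) + (-0.3)·(-2) + 1.5 = -7.4
ŷ2 = (0.3)·(-1) + (-1.9)·(-5) + (-0.3)·(-3) + 1.5 = 11.6
errors² = [2.56, 0.36, 2.25]
MSE = 5.1700/3 = 1.7233

1.7233


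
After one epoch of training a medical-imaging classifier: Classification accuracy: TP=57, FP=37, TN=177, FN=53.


Accuracy = (TP+TN)/(TP+TN+FP+FN)
= (57+177)/(324)
= 234/324 = 72.22%

72.22%


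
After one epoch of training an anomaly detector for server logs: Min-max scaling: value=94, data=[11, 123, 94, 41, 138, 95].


min=11, max=138
(94-11)/(138-11) = 83/127 = 0.6535

0.6535


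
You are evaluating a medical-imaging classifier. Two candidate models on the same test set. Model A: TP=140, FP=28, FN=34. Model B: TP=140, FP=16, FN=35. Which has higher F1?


Model A: P=140/168=0.8333, R=140/174=0.8046, F1=2PR/(P+R)=2TP/(2TP+FP+FN)=280/342=0.8187
Model B: P=140/156=0.8974, R=140/175=0.8, F1=2PR/(P+R)=2TP/(2TP+FP+FN)=280/331=0.8459
0.8187 < 0.8459 → Model B

Model B


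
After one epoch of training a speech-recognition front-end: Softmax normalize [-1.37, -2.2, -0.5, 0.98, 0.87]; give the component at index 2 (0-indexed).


Exponentials: e^-1.37=0.2541, e^-2.2=0.1108, e^-0.5=0.6065, e^0.98=2.6645, e^0.87=2.3869
Sum = 6.0228
Softmax = [0.0422, 0.0184, 0.1007, 0.4424, 0.3963]
p[2] = 0.6065/6.0228 = 0.1007

0.1007


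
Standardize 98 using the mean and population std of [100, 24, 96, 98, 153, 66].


μ = 89.5, σ = 38.9433
z = (98 - 89.5)/38.9433 = 0.2183

0.2183


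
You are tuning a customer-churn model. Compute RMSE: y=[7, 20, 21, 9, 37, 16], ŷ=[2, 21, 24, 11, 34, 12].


MSE = 64/6 = 10.6667
RMSE = √(64/6) = 3.266

3.266


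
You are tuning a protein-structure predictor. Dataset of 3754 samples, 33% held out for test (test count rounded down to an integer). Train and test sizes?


Test = ⌊3754·33/100⌋ = 1238
Train = 3754 - 1238 = 2516

Train: 2516, Test: 1238


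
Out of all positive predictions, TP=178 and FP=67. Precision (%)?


Precision = TP/(TP+FP)
= 178/(178+67)
= 178/245 = 72.65%

72.65%


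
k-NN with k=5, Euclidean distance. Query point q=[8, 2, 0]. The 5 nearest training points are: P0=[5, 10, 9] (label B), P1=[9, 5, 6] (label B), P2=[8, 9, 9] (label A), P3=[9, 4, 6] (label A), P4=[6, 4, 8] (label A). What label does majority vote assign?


d(q,P0) = 12.4097  (label B)
d(q,P1) = 6.7823  (label B)
d(q,P2) = 11.4018  (label A)
d(q,P3) = 6.4031  (label A)
d(q,P4) = 8.4853  (label A)
Votes: A=3, B=2
Majority → A

A


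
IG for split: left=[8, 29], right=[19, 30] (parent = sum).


Parent = [27, 59], H_parent = 0.8977
H_left = 0.7532 (n=37), H_right = 0.9633 (n=49)
H_children = (37/86)·0.7532 + (49/86)·0.9633 = 0.8729
IG = 0.8977 - 0.8729 = 0.0248

0.0248


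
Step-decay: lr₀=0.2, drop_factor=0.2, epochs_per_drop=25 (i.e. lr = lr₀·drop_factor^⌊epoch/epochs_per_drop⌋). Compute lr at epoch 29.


n_drops = ⌊29/25⌋ = 1
lr = 0.2·0.2^1 = 0.2·0.2 = 0.04

0.04


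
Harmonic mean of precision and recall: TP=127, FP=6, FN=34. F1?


Precision = 127/133 = 0.9549
Recall = 127/161 = 0.7888
F1 = 2·P·R/(P+R) = 2·TP/(2·TP+FP+FN) = 254/(254+6+34) = 254/294 = 0.8639

0.8639


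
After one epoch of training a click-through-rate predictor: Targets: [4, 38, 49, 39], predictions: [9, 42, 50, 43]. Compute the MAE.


Absolute errors: |4-9|=5, |38-42|=4, |49-50|=1, |39-43|=4
Sum = 14
MAE = 14/4 = 7/2

7/2


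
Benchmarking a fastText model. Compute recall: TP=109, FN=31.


Recall = TP/(TP+FN)
= 109/(109+31)
= 109/140 = 77.86%

77.86%


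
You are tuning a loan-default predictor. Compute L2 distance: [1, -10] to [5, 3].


d = √((1-5)² + (-10-3)²)
  = √(16 + 169)
  = √185 = 13.6015

13.6015


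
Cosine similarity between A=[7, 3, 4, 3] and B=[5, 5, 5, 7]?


A·B = 7·5 + 3·5 + 4·5 + 3·7 = 91
‖A‖ = √83 = 9.1104, ‖B‖ = √124 = 11.1355
cos = 91/(√83·√124) = 91/√10292 = 0.897

0.897


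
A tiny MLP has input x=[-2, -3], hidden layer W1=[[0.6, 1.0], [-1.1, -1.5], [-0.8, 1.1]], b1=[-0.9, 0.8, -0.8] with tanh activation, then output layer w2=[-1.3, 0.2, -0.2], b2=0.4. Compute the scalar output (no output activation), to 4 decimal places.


z1[0] = (0.6)·(-2) + (1.0)·(-3) - 0.9 = -5.1
z1[1] = (-1.1)·(-2) + (-1.5)·(-3) + 0.8 = 7.5
z1[2] = (-0.8)·(-2) + (1.1)·(-3) - 0.8 = -2.5
h = tanh(z1) = [-0.9999, 1.0, -0.9866]
output = (-1.3)·(-0.9999) + (0.2)·(1.0) + (-0.2)·(-0.9866) + 0.4 = 2.0972

2.0972


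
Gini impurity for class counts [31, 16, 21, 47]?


Probabilities: [31/115, 16/115, 21/115, 47/115] ≈ [0.2696, 0.1391, 0.1826, 0.4087]
Σpᵢ² = (961 + 256 + 441 + 2209)/115² = 3867/13225
Gini = 1 - Σpᵢ² = 1 - 3867/13225 = 0.7076

0.7076


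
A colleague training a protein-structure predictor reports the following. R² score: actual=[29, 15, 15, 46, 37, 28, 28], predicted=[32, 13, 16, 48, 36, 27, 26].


ȳ = 28.2857
SS_res = Σ(y-ŷ)² = 24
SS_tot = Σ(y-ȳ)² = 743.43
R² = 1 - SS_res/SS_tot = 1 - 0.0323 = 0.9677

0.9677


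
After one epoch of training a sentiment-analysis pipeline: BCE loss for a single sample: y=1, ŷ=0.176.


BCE = -[y·ln(p) + (1-y)·ln(1-p)]
= -1·ln(0.176) - 0
= -ln(0.176) = 1.7373

1.7373


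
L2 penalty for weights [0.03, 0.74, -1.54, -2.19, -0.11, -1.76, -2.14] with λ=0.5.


‖w‖₂² = (0.03)² + (0.74)² + (-1.54)² + (-2.19)² + (-0.11)² + (-1.76)² + (-2.14)²
     = 0.0009 + 0.5476 + 2.3716 + 4.7961 + 0.0121 + 3.0976 + 4.5796
     = 15.4055
λ·‖w‖₂² = 0.5·15.4055 = 7.70275

7.70275


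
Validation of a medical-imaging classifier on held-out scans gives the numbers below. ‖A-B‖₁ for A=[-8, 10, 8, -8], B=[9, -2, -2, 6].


d = |-8-9| + |10+ 2| + |8+ 2| + |-8-6|
  = 17 + 12 + 10 + 14
  = 53

53


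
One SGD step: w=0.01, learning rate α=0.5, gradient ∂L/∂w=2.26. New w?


w_new = w - α·∇
= 0.01 - 0.5·2.26
= 0.01 - 1.13
= -1.12

-1.12


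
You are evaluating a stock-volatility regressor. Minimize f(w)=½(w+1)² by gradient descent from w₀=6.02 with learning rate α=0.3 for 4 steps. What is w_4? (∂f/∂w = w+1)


step 1: grad = 6.02+1 = 7.02; w = 6.02 - 0.3·(7.02) = 3.914
step 2: grad = 3.914+1 = 4.914; w = 3.914 - 0.3·(4.914) = 2.4398
step 3: grad = 2.4398+1 = 3.4398; w = 2.4398 - 0.3·(3.4398) = 1.40786
step 4: grad = 1.40786+1 = 2.40786; w = 1.40786 - 0.3·(2.40786) = 0.685502

0.685502


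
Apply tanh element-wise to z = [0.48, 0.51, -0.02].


tanh(0.48) = 0.4462
tanh(0.51) = 0.4699
tanh(-0.02) = -0.02
result = [0.4462, 0.4699, -0.02]

[0.4462, 0.4699, -0.02]


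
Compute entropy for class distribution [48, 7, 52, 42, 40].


Probabilities: [48/189, 7/189, 52/189, 42/189, 40/189] ≈ [0.254, 0.037, 0.2751, 0.2222, 0.2116]
H = -((48/189)·log₂(48/189) + (7/189)·log₂(7/189) + (52/189)·log₂(52/189) + (42/189)·log₂(42/189) + (40/189)·log₂(40/189))
  = 2.1469 bits

2.1469 bits


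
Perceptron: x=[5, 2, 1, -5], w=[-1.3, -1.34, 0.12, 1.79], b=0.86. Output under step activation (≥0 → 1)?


z = (5)·(-1.3) + (2)·(-1.34) + (1)·(0.12) + (-5)·(1.79) + 0.86
  = -17.15
step(z) = 0 (z<0)

0


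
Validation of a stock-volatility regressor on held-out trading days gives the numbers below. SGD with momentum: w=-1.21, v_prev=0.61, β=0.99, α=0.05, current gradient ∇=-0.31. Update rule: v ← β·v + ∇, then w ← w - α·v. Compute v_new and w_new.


v_new = 0.99·0.61 - 0.31 = 0.6039 - 0.31 = 0.2939
w_new = -1.21 - 0.05·0.2939 = -1.21 - 0.014695 = -1.224695

v_new=0.2939, w_new=-1.224695


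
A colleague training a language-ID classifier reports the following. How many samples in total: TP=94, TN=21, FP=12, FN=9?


Total = TP + TN + FP + FN
= 94 + 21 + 12 + 9
= 136
(Predicted positive: 106, predicted negative: 30)

136


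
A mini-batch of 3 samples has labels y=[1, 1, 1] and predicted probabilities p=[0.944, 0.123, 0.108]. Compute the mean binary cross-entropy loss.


L[0] = -ln(0.944) = 0.0576
L[1] = -ln(0.123) = 2.0956
L[2] = -ln(0.108) = 2.2256
mean = (0.0576 + 2.0956 + 2.2256)/3 = 1.4596

1.4596


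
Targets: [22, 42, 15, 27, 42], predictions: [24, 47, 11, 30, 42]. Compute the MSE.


Squared errors: (22-24)²=4, (42-47)²=25, (15-11)²=16, (27-30)²=9, (42-42)²=0
Sum = 54
MSE = 54/5 = 54/5

54/5


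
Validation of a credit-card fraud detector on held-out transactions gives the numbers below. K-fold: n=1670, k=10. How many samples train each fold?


Fold size = 1670/10 = 167
Training per fold = 1670 - 167 = 1503

1503


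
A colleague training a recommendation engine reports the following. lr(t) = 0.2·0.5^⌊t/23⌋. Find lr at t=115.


n_drops = ⌊115/23⌋ = 5
lr = 0.2·0.5^5 = 0.2·0.03125 = 0.00625

0.00625


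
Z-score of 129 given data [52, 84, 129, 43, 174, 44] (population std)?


μ = 87.6667, σ = 48.9035
z = (129 - 87.6667)/48.9035 = 0.8452

0.8452


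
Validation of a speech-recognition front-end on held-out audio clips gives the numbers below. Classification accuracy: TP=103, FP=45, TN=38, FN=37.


Accuracy = (TP+TN)/(TP+TN+FP+FN)
= (103+38)/(223)
= 141/223 = 63.23%

63.23%


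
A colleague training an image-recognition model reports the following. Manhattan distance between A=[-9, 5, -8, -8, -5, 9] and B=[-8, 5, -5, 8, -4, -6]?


d = |-9+ 8| + |5-5| + |-8+ 5| + |-8-8| + |-5+ 4| + |9+ 6|
  = 1 + 0 + 3 + 16 + 1 + 15
  = 36

36


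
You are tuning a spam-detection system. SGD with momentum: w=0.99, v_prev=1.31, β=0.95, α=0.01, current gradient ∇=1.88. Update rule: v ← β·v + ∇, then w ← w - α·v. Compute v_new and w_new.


v_new = 0.95·1.31 + 1.88 = 1.2445 + 1.88 = 3.1245
w_new = 0.99 - 0.01·3.1245 = 0.99 - 0.031245 = 0.958755

v_new=3.1245, w_new=0.958755


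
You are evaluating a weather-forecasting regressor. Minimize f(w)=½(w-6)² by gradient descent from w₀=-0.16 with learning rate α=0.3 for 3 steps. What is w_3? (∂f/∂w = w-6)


step 1: grad = -0.16-6 = -6.16; w = -0.16 - 0.3·(-6.16) = 1.688
step 2: grad = 1.688-6 = -4.312; w = 1.688 - 0.3·(-4.312) = 2.9816
step 3: grad = 2.9816-6 = -3.0184; w = 2.9816 - 0.3·(-3.0184) = 3.88712

3.88712


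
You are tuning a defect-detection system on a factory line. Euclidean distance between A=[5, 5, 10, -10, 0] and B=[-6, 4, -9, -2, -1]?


d = √((5+ 6)² + (5-4)² + (10+ 9)² + (-10+ 2)² + (0+ 1)²)
  = √(121 + 1 + 361 + 64 + 1)
  = √548 = 23.4094

23.4094


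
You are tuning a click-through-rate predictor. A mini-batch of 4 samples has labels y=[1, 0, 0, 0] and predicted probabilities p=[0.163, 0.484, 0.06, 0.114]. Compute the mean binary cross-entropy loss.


L[0] = -ln(0.163) = 1.814
L[1] = -ln(1-0.484) = -ln(0.516) = 0.6616
L[2] = -ln(1-0.06) = -ln(0.94) = 0.0619
L[3] = -ln(1-0.114) = -ln(0.886) = 0.121
mean = (1.814 + 0.6616 + 0.0619 + 0.121)/4 = 0.6646

0.6646


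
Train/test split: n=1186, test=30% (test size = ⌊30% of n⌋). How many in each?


Test = ⌊1186·30/100⌋ = 355
Train = 1186 - 355 = 831

Train: 831, Test: 355


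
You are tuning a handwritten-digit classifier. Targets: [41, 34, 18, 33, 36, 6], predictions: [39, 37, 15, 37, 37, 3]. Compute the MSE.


Squared errors: (41-39)²=4, (34-37)²=9, (18-15)²=9, (33-37)²=16, (36-37)²=1, (6-3)²=9
Sum = 48
MSE = 48/6 = 8

8


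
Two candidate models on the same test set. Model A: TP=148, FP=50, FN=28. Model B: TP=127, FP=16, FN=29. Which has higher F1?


Model A: P=148/198=0.7475, R=148/176=0.8409, F1=2PR/(P+R)=2TP/(2TP+FP+FN)=296/374=0.7914
Model B: P=127/143=0.8881, R=127/156=0.8141, F1=2PR/(P+R)=2TP/(2TP+FP+FN)=254/299=0.8495
0.7914 < 0.8495 → Model B

Model B


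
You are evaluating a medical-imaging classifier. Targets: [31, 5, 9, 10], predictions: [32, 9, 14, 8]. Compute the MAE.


Absolute errors: |31-32|=1, |5-9|=4, |9-14|=5, |10-8|=2
Sum = 12
MAE = 12/4 = 3

3


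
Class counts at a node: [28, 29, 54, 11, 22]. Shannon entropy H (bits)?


Probabilities: [28/144, 29/144, 54/144, 11/144, 22/144] ≈ [0.1944, 0.2014, 0.375, 0.0764, 0.1528]
H = -((28/144)·log₂(28/144) + (29/144)·log₂(29/144) + (54/144)·log₂(54/144) + (11/144)·log₂(11/144) + (22/144)·log₂(22/144))
  = 2.1532 bits

2.1532 bits


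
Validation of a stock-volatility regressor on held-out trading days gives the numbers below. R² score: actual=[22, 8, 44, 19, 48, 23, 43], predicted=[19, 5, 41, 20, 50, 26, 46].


ȳ = 29.5714
SS_res = Σ(y-ŷ)² = 50
SS_tot = Σ(y-ȳ)² = 1405.71
R² = 1 - SS_res/SS_tot = 1 - 0.0356 = 0.9644

0.9644


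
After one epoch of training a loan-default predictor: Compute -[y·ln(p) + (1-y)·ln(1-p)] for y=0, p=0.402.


BCE = -[y·ln(p) + (1-y)·ln(1-p)]
= -0 - 1·ln(1-0.402)
= -ln(0.598) = 0.5142

0.5142


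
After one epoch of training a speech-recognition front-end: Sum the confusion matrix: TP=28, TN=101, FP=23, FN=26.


Total = TP + TN + FP + FN
= 28 + 101 + 23 + 26
= 178
(Predicted positive: 51, predicted negative: 127)

178


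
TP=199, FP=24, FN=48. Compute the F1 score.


Precision = 199/223 = 0.8924
Recall = 199/247 = 0.8057
F1 = 2·P·R/(P+R) = 2·TP/(2·TP+FP+FN) = 398/(398+24+48) = 398/470 = 0.8468

0.8468


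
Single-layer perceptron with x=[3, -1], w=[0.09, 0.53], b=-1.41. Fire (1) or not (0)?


z = (3)·(0.09) + (-1)·(0.53) - 1.41
  = -1.67
step(z) = 0 (z<0)

0


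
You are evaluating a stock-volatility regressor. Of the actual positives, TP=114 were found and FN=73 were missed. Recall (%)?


Recall = TP/(TP+FN)
= 114/(114+73)
= 114/187 = 60.96%

60.96%


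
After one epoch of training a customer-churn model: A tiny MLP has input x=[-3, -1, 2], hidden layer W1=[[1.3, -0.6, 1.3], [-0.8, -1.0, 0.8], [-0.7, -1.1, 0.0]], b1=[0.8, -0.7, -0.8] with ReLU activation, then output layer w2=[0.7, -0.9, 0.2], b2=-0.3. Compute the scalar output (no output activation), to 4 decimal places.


z1[0] = (1.3)·(-3) + (-0.6)·(-1) + (1.3)·(2) + 0.8 = 0.1
z1[1] = (-0.8)·(-3) + (-1.0)·(-1) + (0.8)·(2) - 0.7 = 4.3
z1[2] = (-0.7)·(-3) + (-1.1)·(-1) + (0.0)·(2) - 0.8 = 2.4
h = ReLU(z1) = [0.1, 4.3, 2.4]
output = (0.7)·(0.1) + (-0.9)·(4.3) + (0.2)·(2.4) - 0.3 = -3.62

-3.62


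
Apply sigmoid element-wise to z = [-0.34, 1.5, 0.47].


σ(-0.34) = 1/(1+e^0.34) = 0.4158
σ(1.5) = 1/(1+e^-1.5) = 0.8176
σ(0.47) = 1/(1+e^-0.47) = 0.6154
result = [0.4158, 0.8176, 0.6154]

[0.4158, 0.8176, 0.6154]


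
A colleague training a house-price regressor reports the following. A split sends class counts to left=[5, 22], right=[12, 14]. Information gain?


Parent = [17, 36], H_parent = 0.9052
H_left = 0.6913 (n=27), H_right = 0.9957 (n=26)
H_children = (27/53)·0.6913 + (26/53)·0.9957 = 0.8406
IG = 0.9052 - 0.8406 = 0.0646

0.0646


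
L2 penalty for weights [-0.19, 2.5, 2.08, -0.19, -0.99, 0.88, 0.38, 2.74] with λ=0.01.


‖w‖₂² = (-0.19)² + (2.5)² + (2.08)² + (-0.19)² + (-0.99)² + (0.88)² + (0.38)² + (2.74)²
     = 0.0361 + 6.25 + 4.3264 + 0.0361 + 0.9801 + 0.7744 + 0.1444 + 7.5076
     = 20.0551
λ·‖w‖₂² = 0.01·20.0551 = 0.200551

0.200551


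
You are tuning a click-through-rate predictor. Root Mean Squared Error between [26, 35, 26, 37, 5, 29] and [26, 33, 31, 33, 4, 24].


MSE = 71/6 = 11.8333
RMSE = √(71/6) = 3.44

3.44


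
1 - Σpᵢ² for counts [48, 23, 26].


Probabilities: [48/97, 23/97, 26/97] ≈ [0.4948, 0.2371, 0.268]
Σpᵢ² = (2304 + 529 + 676)/97² = 3509/9409
Gini = 1 - Σpᵢ² = 1 - 3509/9409 = 0.6271

0.6271


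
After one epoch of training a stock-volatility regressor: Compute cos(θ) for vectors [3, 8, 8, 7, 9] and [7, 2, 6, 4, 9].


A·B = 3·7 + 8·2 + 8·6 + 7·4 + 9·9 = 194
‖A‖ = √267 = 16.3401, ‖B‖ = √186 = 13.6382
cos = 194/(√267·√186) = 194/√49662 = 0.8705

0.8705


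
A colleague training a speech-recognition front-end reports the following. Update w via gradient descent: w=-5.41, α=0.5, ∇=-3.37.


w_new = w - α·∇
= -5.41 - 0.5·-3.37
= -5.41 + 1.685
= -3.725

-3.725


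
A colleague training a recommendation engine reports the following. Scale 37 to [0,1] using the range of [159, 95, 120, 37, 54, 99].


min=37, max=159
(37-37)/(159-37) = 0/122 = 0.0

0.0


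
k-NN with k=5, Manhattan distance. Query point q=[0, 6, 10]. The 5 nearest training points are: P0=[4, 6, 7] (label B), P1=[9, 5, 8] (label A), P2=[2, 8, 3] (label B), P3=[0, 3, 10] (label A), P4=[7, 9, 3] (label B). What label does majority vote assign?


d(q,P0) = 7  (label B)
d(q,P1) = 12  (label A)
d(q,P2) = 11  (label B)
d(q,P3) = 3  (label A)
d(q,P4) = 17  (label B)
Votes: A=2, B=3
Majority → B

B


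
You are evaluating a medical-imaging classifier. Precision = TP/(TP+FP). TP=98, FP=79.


Precision = TP/(TP+FP)
= 98/(98+79)
= 98/177 = 55.37%

55.37%


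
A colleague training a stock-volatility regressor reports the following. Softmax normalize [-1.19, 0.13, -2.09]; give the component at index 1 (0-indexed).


Exponentials: e^-1.19=0.3042, e^0.13=1.1388, e^-2.09=0.1237
Sum = 1.5667
Softmax = [0.1942, 0.7269, 0.0789]
p[1] = 1.1388/1.5667 = 0.7269

0.7269


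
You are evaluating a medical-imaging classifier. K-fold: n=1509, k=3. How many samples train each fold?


Fold size = 1509/3 = 503
Training per fold = 1509 - 503 = 1006

1006


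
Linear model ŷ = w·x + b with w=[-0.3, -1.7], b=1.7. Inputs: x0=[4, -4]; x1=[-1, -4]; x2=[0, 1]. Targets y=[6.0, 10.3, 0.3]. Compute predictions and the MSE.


ŷ0 = (-0.3)·(4) + (-1.7)·(-4) + 1.7 = 7.3
ŷ1 = (-0.3)·(-1) + (-1.7)·(-4) + 1.7 = 8.8
ŷ2 = (-0.3)·(0) + (-1.7)·(1) + 1.7 = 0.0
errors² = [1.69, 2.25, 0.09]
MSE = 4.0300/3 = 1.3433

1.3433


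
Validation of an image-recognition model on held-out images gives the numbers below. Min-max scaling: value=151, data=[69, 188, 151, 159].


min=69, max=188
(151-69)/(188-69) = 82/119 = 0.6891

0.6891


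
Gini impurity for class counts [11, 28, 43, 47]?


Probabilities: [11/129, 28/129, 43/129, 47/129] ≈ [0.0853, 0.2171, 0.3333, 0.3643]
Σpᵢ² = (121 + 784 + 1849 + 2209)/129² = 4963/16641
Gini = 1 - Σpᵢ² = 1 - 4963/16641 = 0.7018

0.7018


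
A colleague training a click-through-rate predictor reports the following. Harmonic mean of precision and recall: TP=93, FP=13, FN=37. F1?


Precision = 93/106 = 0.8774
Recall = 93/130 = 0.7154
F1 = 2·P·R/(P+R) = 2·TP/(2·TP+FP+FN) = 186/(186+13+37) = 186/236 = 0.7881

0.7881


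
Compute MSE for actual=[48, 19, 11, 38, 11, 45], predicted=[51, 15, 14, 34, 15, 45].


Squared errors: (48-51)²=9, (19-15)²=16, (11-14)²=9, (38-34)²=16, (11-15)²=16, (45-45)²=0
Sum = 66
MSE = 66/6 = 11

11


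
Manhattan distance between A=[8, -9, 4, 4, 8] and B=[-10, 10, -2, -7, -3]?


d = |8+ 10| + |-9-10| + |4+ 2| + |4+ 7| + |8+ 3|
  = 18 + 19 + 6 + 11 + 11
  = 65

65


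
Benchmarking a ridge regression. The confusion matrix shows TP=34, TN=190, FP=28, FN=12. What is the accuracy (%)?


Accuracy = (TP+TN)/(TP+TN+FP+FN)
= (34+190)/(264)
= 224/264 = 84.85%

84.85%


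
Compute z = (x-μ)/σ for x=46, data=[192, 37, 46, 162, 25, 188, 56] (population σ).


μ = 100.8571, σ = 70.1965
z = (46 - 100.8571)/70.1965 = -0.7815

-0.7815


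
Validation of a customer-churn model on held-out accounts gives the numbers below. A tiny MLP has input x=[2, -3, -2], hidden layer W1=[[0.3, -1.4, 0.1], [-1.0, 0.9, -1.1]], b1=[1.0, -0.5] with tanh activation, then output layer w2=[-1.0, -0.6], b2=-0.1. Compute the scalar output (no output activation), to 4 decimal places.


z1[0] = (0.3)·(2) + (-1.4)·(-3) + (0.1)·(-2) + 1.0 = 5.6
z1[1] = (-1.0)·(2) + (0.9)·(-3) + (-1.1)·(-2) - 0.5 = -3.0
h = tanh(z1) = [1.0, -0.9951]
output = (-1.0)·(1.0) + (-0.6)·(-0.9951) - 0.1 = -0.5029

-0.5029


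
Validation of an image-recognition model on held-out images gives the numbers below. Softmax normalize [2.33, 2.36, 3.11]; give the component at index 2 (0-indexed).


Exponentials: e^2.33=10.2779, e^2.36=10.591, e^3.11=22.421
Sum = 43.2899
Softmax = [0.2374, 0.2447, 0.5179]
p[2] = 22.421/43.2899 = 0.5179

0.5179


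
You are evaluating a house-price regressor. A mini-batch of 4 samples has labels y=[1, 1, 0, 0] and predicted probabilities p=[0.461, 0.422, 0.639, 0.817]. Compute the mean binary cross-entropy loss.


L[0] = -ln(0.461) = 0.7744
L[1] = -ln(0.422) = 0.8627
L[2] = -ln(1-0.639) = -ln(0.361) = 1.0189
L[3] = -ln(1-0.817) = -ln(0.183) = 1.6983
mean = (0.7744 + 0.8627 + 1.0189 + 1.6983)/4 = 1.0886

1.0886


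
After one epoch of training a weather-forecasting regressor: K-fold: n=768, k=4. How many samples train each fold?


Fold size = 768/4 = 192
Training per fold = 768 - 192 = 576

576


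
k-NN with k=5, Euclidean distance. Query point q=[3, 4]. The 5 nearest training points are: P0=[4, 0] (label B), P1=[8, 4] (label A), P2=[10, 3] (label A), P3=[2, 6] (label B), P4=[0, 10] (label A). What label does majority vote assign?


d(q,P0) = 4.1231  (label B)
d(q,P1) = 5.0  (label A)
d(q,P2) = 7.0711  (label A)
d(q,P3) = 2.2361  (label B)
d(q,P4) = 6.7082  (label A)
Votes: A=3, B=2
Majority → A

A


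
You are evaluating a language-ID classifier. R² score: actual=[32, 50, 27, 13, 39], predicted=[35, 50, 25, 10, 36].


ȳ = 32.2
SS_res = Σ(y-ŷ)² = 31
SS_tot = Σ(y-ȳ)² = 758.8
R² = 1 - SS_res/SS_tot = 1 - 0.0409 = 0.9591

0.9591


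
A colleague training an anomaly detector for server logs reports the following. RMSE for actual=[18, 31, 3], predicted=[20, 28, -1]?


MSE = 29/3 = 9.6667
RMSE = √(29/3) = 3.1091

3.1091


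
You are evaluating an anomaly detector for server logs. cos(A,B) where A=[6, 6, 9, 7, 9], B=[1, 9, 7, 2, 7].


A·B = 6·1 + 6·9 + 9·7 + 7·2 + 9·7 = 200
‖A‖ = √283 = 16.8226, ‖B‖ = √184 = 13.5647
cos = 200/(√283·√184) = 200/√52072 = 0.8765

0.8765


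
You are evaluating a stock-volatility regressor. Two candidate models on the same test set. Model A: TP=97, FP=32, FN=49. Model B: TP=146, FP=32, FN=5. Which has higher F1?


Model A: P=97/129=0.7519, R=97/146=0.6644, F1=2PR/(P+R)=2TP/(2TP+FP+FN)=194/275=0.7055
Model B: P=146/178=0.8202, R=146/151=0.9669, F1=2PR/(P+R)=2TP/(2TP+FP+FN)=292/329=0.8875
0.7055 < 0.8875 → Model B

Model B


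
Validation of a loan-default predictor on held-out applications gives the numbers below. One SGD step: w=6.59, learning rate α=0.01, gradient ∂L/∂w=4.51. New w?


w_new = w - α·∇
= 6.59 - 0.01·4.51
= 6.59 - 0.0451
= 6.5449

6.5449


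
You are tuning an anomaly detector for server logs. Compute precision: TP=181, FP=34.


Precision = TP/(TP+FP)
= 181/(181+34)
= 181/215 = 84.19%

84.19%


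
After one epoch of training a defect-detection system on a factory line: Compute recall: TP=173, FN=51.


Recall = TP/(TP+FN)
= 173/(173+51)
= 173/224 = 77.23%

77.23%


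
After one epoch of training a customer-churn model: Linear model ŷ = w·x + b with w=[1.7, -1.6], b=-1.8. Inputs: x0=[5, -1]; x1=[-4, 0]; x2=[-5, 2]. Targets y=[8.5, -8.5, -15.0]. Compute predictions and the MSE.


ŷ0 = (1.7)·(5) + (-1.6)·(-1) - 1.8 = 8.3
ŷ1 = (1.7)·(-4) + (-1.6)·(0) - 1.8 = -8.6
ŷ2 = (1.7)·(-5) + (-1.6)·(2) - 1.8 = -13.5
errors² = [0.04, 0.01, 2.25]
MSE = 2.3000/3 = 0.7667

0.7667


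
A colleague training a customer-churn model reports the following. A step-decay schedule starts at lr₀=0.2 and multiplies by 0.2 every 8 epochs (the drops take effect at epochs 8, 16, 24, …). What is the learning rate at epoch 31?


n_drops = ⌊31/8⌋ = 3
lr = 0.2·0.2^3 = 0.2·0.008 = 0.0016

0.0016


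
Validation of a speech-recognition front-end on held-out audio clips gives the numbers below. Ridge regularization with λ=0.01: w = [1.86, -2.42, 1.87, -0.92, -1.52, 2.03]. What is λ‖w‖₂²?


‖w‖₂² = (1.86)² + (-2.42)² + (1.87)² + (-0.92)² + (-1.52)² + (2.03)²
     = 3.4596 + 5.8564 + 3.4969 + 0.8464 + 2.3104 + 4.1209
     = 20.0906
λ·‖w‖₂² = 0.01·20.0906 = 0.200906

0.200906


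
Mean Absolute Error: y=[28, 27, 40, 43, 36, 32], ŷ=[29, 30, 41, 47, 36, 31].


Absolute errors: |28-29|=1, |27-30|=3, |40-41|=1, |43-47|=4, |36-36|=0, |32-31|=1
Sum = 10
MAE = 10/6 = 5/3

5/3


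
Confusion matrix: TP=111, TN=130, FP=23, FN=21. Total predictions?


Total = TP + TN + FP + FN
= 111 + 130 + 23 + 21
= 285
(Predicted positive: 134, predicted negative: 151)

285


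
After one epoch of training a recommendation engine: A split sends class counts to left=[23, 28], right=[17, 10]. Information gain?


Parent = [40, 38], H_parent = 0.9995
H_left = 0.9931 (n=51), H_right = 0.951 (n=27)
H_children = (51/78)·0.9931 + (27/78)·0.951 = 0.9785
IG = 0.9995 - 0.9785 = 0.021

0.021


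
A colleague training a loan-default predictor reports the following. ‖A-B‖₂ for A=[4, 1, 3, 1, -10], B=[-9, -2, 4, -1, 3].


d = √((4+ 9)² + (1+ 2)² + (3-4)² + (1+ 1)² + (-10-3)²)
  = √(169 + 9 + 1 + 4 + 169)
  = √352 = 18.7617

18.7617


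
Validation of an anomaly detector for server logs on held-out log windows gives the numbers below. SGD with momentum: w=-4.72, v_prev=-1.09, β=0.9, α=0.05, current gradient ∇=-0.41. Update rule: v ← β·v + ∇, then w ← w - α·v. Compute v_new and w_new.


v_new = 0.9·-1.09 - 0.41 = -0.981 - 0.41 = -1.391
w_new = -4.72 - 0.05·-1.391 = -4.72 + 0.06955 = -4.65045

v_new=-1.391, w_new=-4.65045


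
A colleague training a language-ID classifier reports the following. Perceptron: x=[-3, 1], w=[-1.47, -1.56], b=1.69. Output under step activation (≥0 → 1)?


z = (-3)·(-1.47) + (1)·(-1.56) + 1.69
  = 4.54
step(z) = 1 (z≥0)

1


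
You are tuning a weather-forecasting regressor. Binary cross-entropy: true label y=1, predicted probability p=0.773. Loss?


BCE = -[y·ln(p) + (1-y)·ln(1-p)]
= -1·ln(0.773) - 0
= -ln(0.773) = 0.2575

0.2575


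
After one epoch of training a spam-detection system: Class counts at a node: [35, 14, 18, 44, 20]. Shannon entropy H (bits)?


Probabilities: [35/131, 14/131, 18/131, 44/131, 20/131] ≈ [0.2672, 0.1069, 0.1374, 0.3359, 0.1527]
H = -((35/131)·log₂(35/131) + (14/131)·log₂(14/131) + (18/131)·log₂(18/131) + (44/131)·log₂(44/131) + (20/131)·log₂(20/131))
  = 2.1896 bits

2.1896 bits


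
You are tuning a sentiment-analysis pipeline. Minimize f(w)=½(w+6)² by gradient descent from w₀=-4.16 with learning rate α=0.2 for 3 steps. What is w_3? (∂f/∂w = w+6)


step 1: grad = -4.16+6 = 1.84; w = -4.16 - 0.2·(1.84) = -4.528
step 2: grad = -4.528+6 = 1.472; w = -4.528 - 0.2·(1.472) = -4.8224
step 3: grad = -4.8224+6 = 1.1776; w = -4.8224 - 0.2·(1.1776) = -5.05792

-5.05792


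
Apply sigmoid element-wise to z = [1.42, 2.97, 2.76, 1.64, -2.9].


σ(1.42) = 1/(1+e^-1.42) = 0.8053
σ(2.97) = 1/(1+e^-2.97) = 0.9512
σ(2.76) = 1/(1+e^-2.76) = 0.9405
σ(1.64) = 1/(1+e^-1.64) = 0.8375
σ(-2.9) = 1/(1+e^2.9) = 0.0522
result = [0.8053, 0.9512, 0.9405, 0.8375, 0.0522]

[0.8053, 0.9512, 0.9405, 0.8375, 0.0522]


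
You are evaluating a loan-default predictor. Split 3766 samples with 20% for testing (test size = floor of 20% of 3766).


Test = ⌊3766·20/100⌋ = 753
Train = 3766 - 753 = 3013

Train: 3013, Test: 753


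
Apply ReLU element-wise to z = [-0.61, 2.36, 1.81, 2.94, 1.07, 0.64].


ReLU(-0.61) = max(0, -0.61) = 0.0
ReLU(2.36) = max(0, 2.36) = 2.36
ReLU(1.81) = max(0, 1.81) = 1.81
ReLU(2.94) = max(0, 2.94) = 2.94
ReLU(1.07) = max(0, 1.07) = 1.07
ReLU(0.64) = max(0, 0.64) = 0.64
result = [0.0, 2.36, 1.81, 2.94, 1.07, 0.64]

[0.0, 2.36, 1.81, 2.94, 1.07, 0.64]


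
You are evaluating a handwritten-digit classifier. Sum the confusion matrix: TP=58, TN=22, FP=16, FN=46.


Total = TP + TN + FP + FN
= 58 + 22 + 16 + 46
= 142
(Predicted positive: 74, predicted negative: 68)

142


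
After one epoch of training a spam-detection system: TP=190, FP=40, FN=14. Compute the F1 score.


Precision = 190/230 = 0.8261
Recall = 190/204 = 0.9314
F1 = 2·P·R/(P+R) = 2·TP/(2·TP+FP+FN) = 380/(380+40+14) = 380/434 = 0.8756

0.8756


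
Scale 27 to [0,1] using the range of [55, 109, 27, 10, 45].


min=10, max=109
(27-10)/(109-10) = 17/99 = 0.1717

0.1717


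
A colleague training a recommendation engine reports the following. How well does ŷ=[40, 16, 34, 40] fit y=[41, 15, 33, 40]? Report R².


ȳ = 32.25
SS_res = Σ(y-ŷ)² = 3
SS_tot = Σ(y-ȳ)² = 434.75
R² = 1 - SS_res/SS_tot = 1 - 0.0069 = 0.9931

0.9931


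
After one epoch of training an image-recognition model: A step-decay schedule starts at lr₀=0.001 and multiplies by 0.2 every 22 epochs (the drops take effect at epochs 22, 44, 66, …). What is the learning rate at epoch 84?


n_drops = ⌊84/22⌋ = 3
lr = 0.001·0.2^3 = 0.001·0.008 = 0.000008

0.000008


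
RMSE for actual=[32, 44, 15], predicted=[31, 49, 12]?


MSE = 35/3 = 11.6667
RMSE = √(35/3) = 3.4157

3.4157


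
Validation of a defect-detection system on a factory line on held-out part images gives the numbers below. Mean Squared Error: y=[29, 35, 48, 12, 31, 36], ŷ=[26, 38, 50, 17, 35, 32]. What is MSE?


Squared errors: (29-26)²=9, (35-38)²=9, (48-50)²=4, (12-17)²=25, (31-35)²=16, (36-32)²=16
Sum = 79
MSE = 79/6 = 79/6

79/6


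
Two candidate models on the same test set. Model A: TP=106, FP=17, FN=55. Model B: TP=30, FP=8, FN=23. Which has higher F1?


Model A: P=106/123=0.8618, R=106/161=0.6584, F1=2PR/(P+R)=2TP/(2TP+FP+FN)=212/284=0.7465
Model B: P=30/38=0.7895, R=30/53=0.566, F1=2PR/(P+R)=2TP/(2TP+FP+FN)=60/91=0.6593
0.7465 > 0.6593 → Model A

Model A


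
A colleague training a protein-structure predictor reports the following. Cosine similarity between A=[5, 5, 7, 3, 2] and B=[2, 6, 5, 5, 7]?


A·B = 5·2 + 5·6 + 7·5 + 3·5 + 2·7 = 104
‖A‖ = √112 = 10.583, ‖B‖ = √139 = 11.7898
cos = 104/(√112·√139) = 104/√15568 = 0.8335

0.8335


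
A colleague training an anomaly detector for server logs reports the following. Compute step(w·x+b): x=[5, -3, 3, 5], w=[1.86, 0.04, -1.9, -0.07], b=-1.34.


z = (5)·(1.86) + (-3)·(0.04) + (3)·(-1.9) + (5)·(-0.07) - 1.34
  = 1.79
step(z) = 1 (z≥0)

1


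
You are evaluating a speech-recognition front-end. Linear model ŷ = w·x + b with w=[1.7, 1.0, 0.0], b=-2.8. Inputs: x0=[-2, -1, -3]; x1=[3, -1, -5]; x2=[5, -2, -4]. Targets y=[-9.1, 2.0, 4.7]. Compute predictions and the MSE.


ŷ0 = (1.7)·(-2) + (1.0)·(-1) + (0.0)·(-3) - 2.8 = -7.2
ŷ1 = (1.7)·(3) + (1.0)·(-1) + (0.0)·(-5) - 2.8 = 1.3
ŷ2 = (1.7)·(5) + (1.0)·(-2) + (0.0)·(-4) - 2.8 = 3.7
errors² = [3.61, 0.49, 1.0]
MSE = 5.1000/3 = 1.7

1.7
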